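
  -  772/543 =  - 2 + 314/543 = -1.42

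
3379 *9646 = 32593834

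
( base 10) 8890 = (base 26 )d3o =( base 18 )197g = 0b10001010111010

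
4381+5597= 9978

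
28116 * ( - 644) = -18106704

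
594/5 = 594/5 = 118.80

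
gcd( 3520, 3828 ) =44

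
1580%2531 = 1580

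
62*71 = 4402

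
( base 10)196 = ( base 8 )304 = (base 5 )1241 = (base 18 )AG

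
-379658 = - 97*3914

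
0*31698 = 0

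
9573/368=9573/368= 26.01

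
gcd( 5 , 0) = 5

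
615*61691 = 37939965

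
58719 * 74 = 4345206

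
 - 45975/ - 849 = 15325/283= 54.15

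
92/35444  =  23/8861 = 0.00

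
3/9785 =3/9785 = 0.00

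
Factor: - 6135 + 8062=1927 = 41^1*47^1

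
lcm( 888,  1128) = 41736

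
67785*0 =0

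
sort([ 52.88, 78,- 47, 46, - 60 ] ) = [-60,- 47, 46, 52.88, 78]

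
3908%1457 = 994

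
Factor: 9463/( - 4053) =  - 3^(-1 )*7^( -1) *193^( - 1) * 9463^1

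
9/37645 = 9/37645 = 0.00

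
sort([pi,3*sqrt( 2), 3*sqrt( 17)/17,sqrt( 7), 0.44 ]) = [0.44, 3*sqrt( 17)/17,sqrt ( 7 ), pi, 3 * sqrt( 2)] 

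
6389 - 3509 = 2880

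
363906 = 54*6739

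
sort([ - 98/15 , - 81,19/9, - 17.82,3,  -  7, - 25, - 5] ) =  [ - 81,- 25,-17.82,-7, - 98/15, - 5, 19/9, 3] 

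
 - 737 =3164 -3901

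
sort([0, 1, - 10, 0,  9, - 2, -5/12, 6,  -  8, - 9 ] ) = [ - 10, - 9, - 8,  -  2,-5/12,  0, 0, 1, 6,9]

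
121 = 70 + 51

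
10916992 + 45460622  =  56377614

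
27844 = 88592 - 60748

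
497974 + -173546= 324428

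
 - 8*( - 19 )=152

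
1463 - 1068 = 395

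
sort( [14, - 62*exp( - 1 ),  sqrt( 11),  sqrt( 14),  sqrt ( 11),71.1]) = [ - 62*exp( - 1 ), sqrt ( 11), sqrt( 11 ),sqrt( 14), 14 , 71.1 ]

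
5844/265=5844/265 = 22.05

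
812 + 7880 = 8692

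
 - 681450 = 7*(-97350 ) 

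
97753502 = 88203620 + 9549882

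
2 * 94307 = 188614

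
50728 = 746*68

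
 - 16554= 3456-20010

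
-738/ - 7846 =369/3923 = 0.09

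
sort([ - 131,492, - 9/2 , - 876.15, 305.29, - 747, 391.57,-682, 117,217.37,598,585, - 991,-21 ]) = [ - 991, - 876.15, - 747, - 682, - 131, - 21, - 9/2,  117,  217.37,305.29, 391.57,492,585,598]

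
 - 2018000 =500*( - 4036)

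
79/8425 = 79/8425=0.01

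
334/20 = 167/10= 16.70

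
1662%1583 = 79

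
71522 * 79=5650238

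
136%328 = 136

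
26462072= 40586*652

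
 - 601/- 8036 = 601/8036=0.07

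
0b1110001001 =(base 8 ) 1611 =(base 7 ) 2432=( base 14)489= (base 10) 905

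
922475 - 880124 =42351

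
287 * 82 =23534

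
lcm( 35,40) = 280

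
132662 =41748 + 90914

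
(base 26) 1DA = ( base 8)2000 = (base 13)60a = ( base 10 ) 1024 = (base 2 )10000000000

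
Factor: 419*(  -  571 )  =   - 419^1*571^1 = -239249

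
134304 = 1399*96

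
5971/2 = 2985+1/2 = 2985.50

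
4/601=4/601=0.01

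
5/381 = 5/381 = 0.01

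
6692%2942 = 808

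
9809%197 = 156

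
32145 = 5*6429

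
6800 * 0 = 0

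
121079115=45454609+75624506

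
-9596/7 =-1371 + 1/7 = - 1370.86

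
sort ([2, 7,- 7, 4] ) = [  -  7, 2,  4,7 ] 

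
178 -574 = -396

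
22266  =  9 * 2474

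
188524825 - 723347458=-534822633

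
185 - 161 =24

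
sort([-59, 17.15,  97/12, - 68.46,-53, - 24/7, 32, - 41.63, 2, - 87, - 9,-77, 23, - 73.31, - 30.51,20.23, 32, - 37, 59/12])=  [ -87, - 77, -73.31, - 68.46,-59, - 53, - 41.63, - 37,  -  30.51, - 9, -24/7, 2, 59/12, 97/12  ,  17.15, 20.23, 23, 32, 32 ]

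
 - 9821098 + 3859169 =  - 5961929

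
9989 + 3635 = 13624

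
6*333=1998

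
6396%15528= 6396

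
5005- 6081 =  - 1076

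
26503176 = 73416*361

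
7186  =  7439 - 253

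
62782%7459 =3110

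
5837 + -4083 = 1754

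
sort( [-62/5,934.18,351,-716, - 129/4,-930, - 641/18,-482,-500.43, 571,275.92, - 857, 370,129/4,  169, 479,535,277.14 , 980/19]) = [ - 930, - 857, - 716,-500.43,-482,-641/18, - 129/4, - 62/5,  129/4, 980/19 , 169,275.92,277.14,351,  370,  479,535,571,934.18]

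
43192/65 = 43192/65 = 664.49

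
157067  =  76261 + 80806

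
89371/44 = 2031+ 7/44 = 2031.16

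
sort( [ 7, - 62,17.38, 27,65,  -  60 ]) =[ - 62, - 60,7,17.38, 27,65 ]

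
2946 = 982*3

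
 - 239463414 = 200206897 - 439670311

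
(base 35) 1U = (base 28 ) 29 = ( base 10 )65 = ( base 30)25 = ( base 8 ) 101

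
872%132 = 80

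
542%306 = 236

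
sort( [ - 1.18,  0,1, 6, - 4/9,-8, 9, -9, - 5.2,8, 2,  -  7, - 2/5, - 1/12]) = [ - 9, - 8, - 7,-5.2, - 1.18,  -  4/9,-2/5, - 1/12, 0,1,2, 6,  8, 9]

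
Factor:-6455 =  -  5^1*1291^1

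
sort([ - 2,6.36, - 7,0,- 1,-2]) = [ - 7, -2, - 2, - 1 , 0 , 6.36 ]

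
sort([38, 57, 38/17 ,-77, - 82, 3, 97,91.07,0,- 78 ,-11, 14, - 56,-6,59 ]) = [ - 82, - 78,  -  77,  -  56, - 11,- 6 , 0,  38/17  ,  3,14,  38, 57,  59,91.07,97]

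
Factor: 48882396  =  2^2*3^1*67^1*163^1*373^1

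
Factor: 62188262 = 2^1*73^1*251^1*1697^1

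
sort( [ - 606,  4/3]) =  [ - 606, 4/3 ] 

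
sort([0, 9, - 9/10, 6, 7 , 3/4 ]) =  [ - 9/10, 0, 3/4,6,7,  9]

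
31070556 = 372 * 83523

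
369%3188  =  369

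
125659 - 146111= - 20452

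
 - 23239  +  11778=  - 11461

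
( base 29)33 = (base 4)1122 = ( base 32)2q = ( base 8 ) 132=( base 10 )90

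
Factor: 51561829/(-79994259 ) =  - 3^(-2)*11^1*37^( - 1)*233^( - 1 ) *1031^( - 1)*4687439^1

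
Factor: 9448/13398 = 4724/6699 = 2^2*3^ ( - 1 )*7^( - 1)*11^( - 1 )*29^( - 1)*1181^1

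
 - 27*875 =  - 23625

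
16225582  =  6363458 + 9862124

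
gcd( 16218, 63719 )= 1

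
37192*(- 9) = - 334728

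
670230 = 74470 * 9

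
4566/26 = 2283/13 = 175.62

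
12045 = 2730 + 9315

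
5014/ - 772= - 7+ 195/386  =  -6.49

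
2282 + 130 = 2412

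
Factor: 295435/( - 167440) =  - 367/208 = - 2^( - 4)*13^( - 1)*367^1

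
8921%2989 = 2943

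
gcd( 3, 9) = 3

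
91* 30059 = 2735369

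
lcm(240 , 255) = 4080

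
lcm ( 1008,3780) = 15120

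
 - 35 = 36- 71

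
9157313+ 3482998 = 12640311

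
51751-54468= - 2717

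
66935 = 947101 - 880166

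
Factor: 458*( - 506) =-231748 = - 2^2*11^1*23^1*229^1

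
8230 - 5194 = 3036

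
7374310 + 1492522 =8866832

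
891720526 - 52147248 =839573278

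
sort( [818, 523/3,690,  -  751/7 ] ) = [ - 751/7,523/3,690,  818]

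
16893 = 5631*3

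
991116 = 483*2052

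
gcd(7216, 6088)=8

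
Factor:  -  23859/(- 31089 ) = 33/43= 3^1*11^1*43^( - 1)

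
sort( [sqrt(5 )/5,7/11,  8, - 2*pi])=[ -2*pi,sqrt( 5)/5,7/11,8 ] 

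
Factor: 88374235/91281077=5^1*569^1*31063^1*91281077^( - 1)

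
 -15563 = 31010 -46573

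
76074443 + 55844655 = 131919098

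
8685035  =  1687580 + 6997455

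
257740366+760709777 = 1018450143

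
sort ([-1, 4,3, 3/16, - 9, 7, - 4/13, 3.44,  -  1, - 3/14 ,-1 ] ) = [ - 9, - 1, - 1,- 1 , - 4/13, - 3/14, 3/16, 3,3.44, 4, 7 ] 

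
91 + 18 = 109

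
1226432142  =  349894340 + 876537802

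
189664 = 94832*2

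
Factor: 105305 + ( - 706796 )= - 601491 = -  3^1*11^2*1657^1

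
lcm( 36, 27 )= 108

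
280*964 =269920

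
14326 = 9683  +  4643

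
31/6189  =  31/6189= 0.01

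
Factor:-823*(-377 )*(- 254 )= - 2^1*13^1*29^1*127^1*823^1 = - 78808834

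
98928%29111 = 11595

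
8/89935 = 8/89935   =  0.00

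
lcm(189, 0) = 0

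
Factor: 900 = 2^2 * 3^2*5^2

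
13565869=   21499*631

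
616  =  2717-2101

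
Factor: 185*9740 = 1801900=2^2*5^2*37^1*487^1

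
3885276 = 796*4881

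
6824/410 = 16 + 132/205  =  16.64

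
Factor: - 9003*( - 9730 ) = 87599190 =2^1  *  3^1*5^1*7^1*139^1*3001^1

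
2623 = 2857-234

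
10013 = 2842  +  7171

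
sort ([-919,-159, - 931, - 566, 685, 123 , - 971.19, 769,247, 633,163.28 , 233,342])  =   [-971.19 ,-931, - 919, - 566, - 159,123, 163.28, 233, 247, 342,  633, 685,  769 ]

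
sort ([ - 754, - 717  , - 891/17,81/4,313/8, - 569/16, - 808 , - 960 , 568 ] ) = [ - 960, - 808, - 754 ,-717, - 891/17,-569/16, 81/4,313/8, 568 ]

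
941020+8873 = 949893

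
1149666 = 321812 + 827854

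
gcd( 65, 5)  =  5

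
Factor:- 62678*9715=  - 2^1*5^1*7^1 * 11^2 * 29^1*37^1*67^1 = -  608916770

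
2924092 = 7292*401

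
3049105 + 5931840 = 8980945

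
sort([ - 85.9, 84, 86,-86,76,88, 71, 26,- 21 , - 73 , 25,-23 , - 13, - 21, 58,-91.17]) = [ - 91.17, - 86, -85.9, - 73, - 23,  -  21,  -  21, - 13 , 25, 26, 58,  71, 76,84, 86,88] 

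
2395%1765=630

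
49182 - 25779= 23403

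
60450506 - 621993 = 59828513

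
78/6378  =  13/1063 =0.01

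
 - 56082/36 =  - 9347/6 = -1557.83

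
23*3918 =90114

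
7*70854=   495978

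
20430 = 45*454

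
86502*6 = 519012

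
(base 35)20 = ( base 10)70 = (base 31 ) 28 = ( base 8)106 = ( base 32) 26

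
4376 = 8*547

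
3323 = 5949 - 2626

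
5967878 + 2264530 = 8232408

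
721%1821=721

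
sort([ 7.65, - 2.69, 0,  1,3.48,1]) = [-2.69,0,1,  1, 3.48,7.65 ]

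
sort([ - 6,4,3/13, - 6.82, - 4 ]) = [  -  6.82, - 6, - 4, 3/13  ,  4] 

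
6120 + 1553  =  7673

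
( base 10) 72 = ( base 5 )242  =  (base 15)4c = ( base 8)110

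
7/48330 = 7/48330 = 0.00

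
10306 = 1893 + 8413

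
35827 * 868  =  31097836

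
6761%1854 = 1199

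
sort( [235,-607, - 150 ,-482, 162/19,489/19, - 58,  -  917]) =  [ - 917, - 607, - 482,  -  150, - 58,  162/19,489/19, 235] 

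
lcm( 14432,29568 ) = 1212288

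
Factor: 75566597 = 137^1*551581^1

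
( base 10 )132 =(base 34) 3u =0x84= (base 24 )5C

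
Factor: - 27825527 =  - 27825527^1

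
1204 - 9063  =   - 7859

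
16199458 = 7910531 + 8288927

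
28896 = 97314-68418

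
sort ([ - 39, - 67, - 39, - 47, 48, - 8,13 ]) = [ - 67, - 47, - 39, - 39, - 8, 13, 48] 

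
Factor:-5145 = -3^1*5^1*7^3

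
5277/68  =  77 + 41/68 = 77.60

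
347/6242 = 347/6242 = 0.06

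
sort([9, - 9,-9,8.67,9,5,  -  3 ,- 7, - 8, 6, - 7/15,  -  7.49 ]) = [  -  9, - 9 ,-8, - 7.49,-7, - 3,-7/15 , 5, 6,8.67,9,9 ] 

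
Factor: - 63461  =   - 17^1*3733^1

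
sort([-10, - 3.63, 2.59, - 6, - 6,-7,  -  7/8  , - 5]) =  [ - 10,-7, - 6, - 6,- 5, - 3.63,-7/8, 2.59 ] 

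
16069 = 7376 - - 8693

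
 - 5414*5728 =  - 31011392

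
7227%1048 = 939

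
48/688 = 3/43 = 0.07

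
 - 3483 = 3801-7284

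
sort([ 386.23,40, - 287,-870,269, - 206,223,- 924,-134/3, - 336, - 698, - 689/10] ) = [ - 924, - 870  ,- 698,-336 ,-287, - 206, - 689/10, - 134/3 , 40 , 223,269,386.23 ]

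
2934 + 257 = 3191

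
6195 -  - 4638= 10833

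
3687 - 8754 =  - 5067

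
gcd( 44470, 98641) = 1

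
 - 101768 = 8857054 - 8958822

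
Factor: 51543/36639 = 83/59=59^( - 1)*83^1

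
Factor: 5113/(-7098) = - 2^(-1) * 3^(-1 )*7^(-1)*13^( -2 )*5113^1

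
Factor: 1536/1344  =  8/7=2^3*7^( - 1 ) 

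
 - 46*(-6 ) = 276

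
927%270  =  117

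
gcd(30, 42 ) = 6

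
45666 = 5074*9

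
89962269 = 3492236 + 86470033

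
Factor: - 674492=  - 2^2* 7^1*13^1*17^1 * 109^1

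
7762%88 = 18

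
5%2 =1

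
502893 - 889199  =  -386306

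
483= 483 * 1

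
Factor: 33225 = 3^1*5^2 *443^1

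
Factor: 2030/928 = 35/16  =  2^( - 4 )*5^1*7^1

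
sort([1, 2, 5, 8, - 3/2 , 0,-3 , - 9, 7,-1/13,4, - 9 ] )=[ - 9,- 9,-3  , - 3/2, - 1/13, 0,1, 2, 4, 5 , 7 , 8]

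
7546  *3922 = 29595412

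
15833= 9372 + 6461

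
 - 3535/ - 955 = 3  +  134/191 = 3.70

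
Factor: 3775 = 5^2 * 151^1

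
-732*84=-61488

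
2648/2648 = 1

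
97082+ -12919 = 84163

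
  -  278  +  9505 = 9227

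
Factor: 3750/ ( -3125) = -2^1 * 3^1 * 5^( -1) = -  6/5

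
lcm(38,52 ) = 988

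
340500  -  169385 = 171115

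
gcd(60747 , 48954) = 3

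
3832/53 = 3832/53 = 72.30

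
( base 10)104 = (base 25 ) 44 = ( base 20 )54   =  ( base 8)150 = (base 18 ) 5E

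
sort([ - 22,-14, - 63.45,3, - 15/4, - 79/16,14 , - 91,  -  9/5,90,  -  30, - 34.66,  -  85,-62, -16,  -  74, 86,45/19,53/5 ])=[ - 91,  -  85,-74,-63.45,-62,  -  34.66, - 30, - 22,- 16, - 14, - 79/16, - 15/4,- 9/5,45/19, 3, 53/5, 14, 86,90 ] 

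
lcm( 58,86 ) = 2494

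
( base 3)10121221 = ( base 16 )a54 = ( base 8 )5124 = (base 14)D6C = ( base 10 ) 2644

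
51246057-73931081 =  - 22685024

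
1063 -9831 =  - 8768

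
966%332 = 302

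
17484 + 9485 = 26969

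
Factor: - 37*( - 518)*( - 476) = -9123016 = - 2^3*7^2*17^1*37^2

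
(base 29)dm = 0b110001111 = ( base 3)112210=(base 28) E7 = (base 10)399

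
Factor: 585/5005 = 9/77 = 3^2*7^( - 1 )*11^(-1)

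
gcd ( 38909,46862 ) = 1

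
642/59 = 10 + 52/59 = 10.88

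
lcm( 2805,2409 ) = 204765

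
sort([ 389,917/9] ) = [ 917/9 , 389] 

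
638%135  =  98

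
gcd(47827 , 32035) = 1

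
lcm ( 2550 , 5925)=201450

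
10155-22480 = -12325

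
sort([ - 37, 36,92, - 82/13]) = [ - 37, - 82/13 , 36,  92] 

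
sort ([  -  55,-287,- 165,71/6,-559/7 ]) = [ - 287,- 165, - 559/7,- 55, 71/6 ] 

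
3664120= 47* 77960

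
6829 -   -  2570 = 9399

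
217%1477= 217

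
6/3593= 6/3593= 0.00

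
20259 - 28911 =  - 8652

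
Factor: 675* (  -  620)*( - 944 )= 395064000  =  2^6*3^3  *5^3* 31^1*59^1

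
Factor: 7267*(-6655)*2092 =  - 2^2*5^1 * 11^3 * 13^2*43^1*523^1 = -101173063420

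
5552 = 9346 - 3794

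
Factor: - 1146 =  - 2^1*3^1*191^1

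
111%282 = 111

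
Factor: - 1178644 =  - 2^2 *17^1*17333^1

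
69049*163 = 11254987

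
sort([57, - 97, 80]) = [ - 97,57,  80] 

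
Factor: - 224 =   -  2^5*7^1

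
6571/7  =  938 + 5/7 = 938.71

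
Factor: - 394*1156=-2^3 * 17^2*197^1 =- 455464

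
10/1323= 10/1323 = 0.01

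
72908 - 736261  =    -  663353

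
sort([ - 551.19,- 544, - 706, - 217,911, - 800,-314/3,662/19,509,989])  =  [- 800,- 706, - 551.19, - 544, -217, -314/3,662/19,509,  911, 989]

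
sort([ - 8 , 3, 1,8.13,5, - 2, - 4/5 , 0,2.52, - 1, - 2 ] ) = [ - 8, -2, - 2,  -  1,  -  4/5,0,1 , 2.52,3,  5,8.13]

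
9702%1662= 1392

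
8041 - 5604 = 2437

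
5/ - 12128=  - 5/12128  =  - 0.00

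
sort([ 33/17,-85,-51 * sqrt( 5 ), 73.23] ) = [-51 *sqrt( 5), - 85, 33/17,73.23]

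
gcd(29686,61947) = 1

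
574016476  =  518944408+55072068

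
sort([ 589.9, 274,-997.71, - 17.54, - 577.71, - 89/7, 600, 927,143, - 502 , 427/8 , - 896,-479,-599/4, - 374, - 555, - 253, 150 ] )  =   [ - 997.71, - 896, - 577.71, - 555, - 502, - 479,-374, - 253, - 599/4, - 17.54, - 89/7, 427/8,  143, 150, 274, 589.9, 600,  927]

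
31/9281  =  31/9281 = 0.00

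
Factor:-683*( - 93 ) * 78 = 4954482 = 2^1*3^2*13^1  *31^1 * 683^1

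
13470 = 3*4490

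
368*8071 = 2970128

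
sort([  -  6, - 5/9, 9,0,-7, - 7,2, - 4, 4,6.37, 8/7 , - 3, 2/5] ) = [ - 7, - 7, - 6, - 4, - 3, - 5/9,0,2/5, 8/7,  2,4, 6.37, 9]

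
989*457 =451973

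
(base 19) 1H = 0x24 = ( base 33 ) 13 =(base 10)36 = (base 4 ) 210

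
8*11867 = 94936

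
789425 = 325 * 2429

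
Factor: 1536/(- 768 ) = -2^1 = - 2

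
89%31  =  27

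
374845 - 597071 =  - 222226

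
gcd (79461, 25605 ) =9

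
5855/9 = 5855/9=650.56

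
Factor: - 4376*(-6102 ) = 26702352 = 2^4*3^3*113^1*547^1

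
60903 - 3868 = 57035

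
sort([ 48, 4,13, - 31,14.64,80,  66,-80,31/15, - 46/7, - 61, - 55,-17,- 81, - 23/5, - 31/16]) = [-81, - 80, - 61,-55, - 31, - 17,-46/7,-23/5, - 31/16,31/15, 4, 13,14.64,48, 66, 80]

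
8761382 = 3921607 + 4839775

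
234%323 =234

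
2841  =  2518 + 323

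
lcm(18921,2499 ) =132447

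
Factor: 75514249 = 75514249^1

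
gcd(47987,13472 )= 1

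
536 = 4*134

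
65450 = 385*170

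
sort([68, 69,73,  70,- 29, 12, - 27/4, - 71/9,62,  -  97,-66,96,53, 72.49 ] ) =[-97, - 66, - 29, - 71/9, - 27/4, 12, 53, 62, 68,69,70, 72.49 , 73 , 96 ]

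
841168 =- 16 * ( - 52573 )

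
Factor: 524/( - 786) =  - 2^1*3^( - 1 ) = -2/3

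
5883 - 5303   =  580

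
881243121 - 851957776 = 29285345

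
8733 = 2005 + 6728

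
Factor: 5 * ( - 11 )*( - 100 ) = 2^2*5^3*11^1 = 5500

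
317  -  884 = -567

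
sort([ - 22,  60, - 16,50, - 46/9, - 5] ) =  [-22,-16, - 46/9, - 5, 50,60 ]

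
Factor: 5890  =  2^1* 5^1*19^1 * 31^1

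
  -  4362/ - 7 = 623+1/7 = 623.14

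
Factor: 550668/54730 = 2^1 * 3^1*5^(-1)*13^(-1 )*109^1  =  654/65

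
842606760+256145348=1098752108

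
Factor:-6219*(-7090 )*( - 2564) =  - 113053708440 = -2^3*3^2*5^1*641^1*691^1*709^1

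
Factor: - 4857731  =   - 31^1 * 349^1*449^1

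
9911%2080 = 1591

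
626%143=54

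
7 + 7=14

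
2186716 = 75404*29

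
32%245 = 32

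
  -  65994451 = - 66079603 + 85152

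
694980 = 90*7722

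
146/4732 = 73/2366= 0.03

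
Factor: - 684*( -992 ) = 2^7* 3^2*19^1*31^1   =  678528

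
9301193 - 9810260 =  - 509067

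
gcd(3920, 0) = 3920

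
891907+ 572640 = 1464547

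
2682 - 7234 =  - 4552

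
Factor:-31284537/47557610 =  - 2^( - 1)*3^1*5^( - 1)*97^1*107507^1*4755761^( - 1)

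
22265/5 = 4453= 4453.00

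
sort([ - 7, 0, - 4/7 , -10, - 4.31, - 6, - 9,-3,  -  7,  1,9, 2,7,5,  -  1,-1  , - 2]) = [ - 10, -9,- 7, - 7, - 6,-4.31, - 3, - 2 ,-1, - 1, - 4/7, 0, 1, 2,5, 7, 9]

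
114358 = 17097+97261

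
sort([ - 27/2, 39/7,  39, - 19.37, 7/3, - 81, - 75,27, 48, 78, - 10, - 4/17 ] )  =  [ - 81, - 75,-19.37, - 27/2,-10, - 4/17, 7/3,39/7, 27, 39,48, 78]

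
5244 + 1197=6441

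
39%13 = 0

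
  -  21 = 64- 85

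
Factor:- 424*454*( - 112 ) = 21559552   =  2^8*7^1*53^1*227^1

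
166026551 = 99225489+66801062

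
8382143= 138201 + 8243942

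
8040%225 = 165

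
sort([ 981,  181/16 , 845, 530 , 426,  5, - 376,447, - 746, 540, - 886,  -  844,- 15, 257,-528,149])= [ - 886, - 844 ,-746, - 528, - 376, - 15, 5, 181/16, 149,257, 426, 447, 530, 540, 845,981]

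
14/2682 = 7/1341 =0.01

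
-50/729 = -50/729 = -0.07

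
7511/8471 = 7511/8471 = 0.89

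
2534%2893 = 2534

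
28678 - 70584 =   -  41906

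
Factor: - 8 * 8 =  - 64 =-2^6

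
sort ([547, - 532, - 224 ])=[ - 532,-224, 547]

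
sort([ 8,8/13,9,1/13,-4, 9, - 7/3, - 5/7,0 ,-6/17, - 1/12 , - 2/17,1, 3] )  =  [-4, - 7/3 ,  -  5/7, -6/17 , - 2/17 , - 1/12, 0,1/13,8/13,1,3,8, 9,9 ] 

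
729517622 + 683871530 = 1413389152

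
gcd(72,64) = 8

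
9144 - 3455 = 5689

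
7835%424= 203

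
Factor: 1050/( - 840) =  - 2^(-2 )*5^1=-  5/4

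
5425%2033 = 1359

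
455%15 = 5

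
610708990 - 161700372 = 449008618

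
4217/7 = 602 + 3/7=602.43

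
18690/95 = 3738/19 = 196.74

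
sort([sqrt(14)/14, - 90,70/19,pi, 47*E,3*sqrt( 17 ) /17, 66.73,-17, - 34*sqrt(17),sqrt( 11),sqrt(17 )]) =[-34*sqrt(17 ),-90, - 17, sqrt( 14)/14 , 3 * sqrt( 17 ) /17, pi, sqrt (11), 70/19,sqrt(17),66.73,  47*E ]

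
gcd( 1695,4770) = 15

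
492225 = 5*98445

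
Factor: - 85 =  - 5^1*17^1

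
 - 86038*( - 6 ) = 516228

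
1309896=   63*20792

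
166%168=166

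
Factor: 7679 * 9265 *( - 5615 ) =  - 5^2*7^1 *17^1 * 109^1*1097^1 * 1123^1 =-399484425025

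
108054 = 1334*81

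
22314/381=58 + 72/127 = 58.57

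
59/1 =59 = 59.00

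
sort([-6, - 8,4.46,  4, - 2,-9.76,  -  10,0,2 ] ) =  [ - 10, - 9.76, - 8, - 6,  -  2,0,2, 4, 4.46 ]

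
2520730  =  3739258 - 1218528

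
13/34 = 13/34 = 0.38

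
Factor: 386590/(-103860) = - 2^( - 1)*3^( - 2 )*67^1 = - 67/18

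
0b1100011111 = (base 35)mt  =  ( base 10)799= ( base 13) 496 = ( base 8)1437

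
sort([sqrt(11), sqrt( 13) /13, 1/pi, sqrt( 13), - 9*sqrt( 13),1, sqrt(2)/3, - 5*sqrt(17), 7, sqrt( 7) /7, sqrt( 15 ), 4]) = [ - 9*sqrt( 13),-5*sqrt(17), sqrt(13)/13,  1/pi, sqrt( 7)/7,sqrt( 2) /3, 1,sqrt (11), sqrt( 13 ), sqrt( 15), 4, 7]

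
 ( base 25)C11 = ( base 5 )220101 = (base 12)4432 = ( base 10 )7526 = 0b1110101100110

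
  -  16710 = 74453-91163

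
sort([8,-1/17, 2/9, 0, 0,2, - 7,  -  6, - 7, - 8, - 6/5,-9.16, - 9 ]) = [ - 9.16, - 9, - 8, - 7, - 7, - 6,-6/5, - 1/17,0, 0,2/9,2,  8]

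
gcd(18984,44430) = 6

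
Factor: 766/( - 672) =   -  383/336 = - 2^( - 4) *3^( - 1 ) * 7^ ( - 1 )*383^1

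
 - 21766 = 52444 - 74210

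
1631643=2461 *663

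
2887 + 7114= 10001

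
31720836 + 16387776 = 48108612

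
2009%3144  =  2009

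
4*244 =976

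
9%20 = 9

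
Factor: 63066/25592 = 2^( - 2 )*3^1 * 7^( - 1)*23^1 = 69/28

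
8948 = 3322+5626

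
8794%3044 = 2706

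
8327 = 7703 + 624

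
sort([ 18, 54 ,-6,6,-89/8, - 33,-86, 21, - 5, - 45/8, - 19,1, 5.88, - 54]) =[  -  86, - 54, - 33, - 19 ,  -  89/8, - 6, - 45/8,-5,1,5.88,6 , 18,21 , 54] 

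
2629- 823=1806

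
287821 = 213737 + 74084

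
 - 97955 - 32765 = -130720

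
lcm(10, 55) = 110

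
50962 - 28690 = 22272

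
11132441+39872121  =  51004562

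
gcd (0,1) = 1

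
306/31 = 9 + 27/31 =9.87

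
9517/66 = 144 + 13/66 = 144.20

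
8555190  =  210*40739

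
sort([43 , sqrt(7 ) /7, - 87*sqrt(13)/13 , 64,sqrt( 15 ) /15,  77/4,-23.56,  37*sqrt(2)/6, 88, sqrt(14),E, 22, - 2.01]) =[ - 87*sqrt(13) /13, - 23.56, - 2.01, sqrt ( 15) /15, sqrt( 7)/7, E, sqrt( 14 )  ,  37*sqrt (2) /6,77/4,  22,43,64,  88 ] 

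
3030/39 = 77 + 9/13 = 77.69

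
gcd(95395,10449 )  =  1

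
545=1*545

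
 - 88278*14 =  - 1235892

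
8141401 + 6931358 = 15072759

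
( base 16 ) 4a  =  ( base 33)28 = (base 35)24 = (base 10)74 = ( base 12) 62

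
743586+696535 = 1440121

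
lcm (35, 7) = 35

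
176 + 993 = 1169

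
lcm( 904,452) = 904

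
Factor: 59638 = 2^1*29819^1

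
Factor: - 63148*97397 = -2^2*15787^1*97397^1 = - 6150425756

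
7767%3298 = 1171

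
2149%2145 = 4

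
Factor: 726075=3^2*5^2*7^1* 461^1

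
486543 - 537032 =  - 50489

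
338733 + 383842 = 722575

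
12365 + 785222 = 797587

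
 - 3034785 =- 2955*1027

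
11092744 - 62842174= - 51749430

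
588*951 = 559188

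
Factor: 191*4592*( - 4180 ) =-2^6 * 5^1*7^1 *11^1*19^1*41^1*191^1 = - 3666160960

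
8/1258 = 4/629 =0.01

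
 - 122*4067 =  - 496174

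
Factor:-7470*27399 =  - 2^1*3^3*5^1*83^1*9133^1 = - 204670530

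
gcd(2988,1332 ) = 36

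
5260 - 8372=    - 3112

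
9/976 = 9/976  =  0.01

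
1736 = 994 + 742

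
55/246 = 55/246 = 0.22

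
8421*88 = 741048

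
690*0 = 0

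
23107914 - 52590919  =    -  29483005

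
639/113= 5 + 74/113 = 5.65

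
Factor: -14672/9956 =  - 28/19 = - 2^2*7^1 * 19^(-1)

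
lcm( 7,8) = 56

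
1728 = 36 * 48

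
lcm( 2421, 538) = 4842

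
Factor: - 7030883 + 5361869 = -1669014 = - 2^1*3^2*92723^1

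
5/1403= 5/1403 = 0.00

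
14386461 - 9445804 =4940657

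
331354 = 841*394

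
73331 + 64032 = 137363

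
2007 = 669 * 3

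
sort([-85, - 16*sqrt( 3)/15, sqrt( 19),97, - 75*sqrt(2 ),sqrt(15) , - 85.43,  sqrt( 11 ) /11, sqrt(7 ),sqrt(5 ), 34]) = [ - 75*sqrt(2),-85.43,  -  85, - 16*sqrt(3)/15, sqrt( 11)/11 , sqrt(5),sqrt(7) , sqrt( 15 ), sqrt(19) , 34,97]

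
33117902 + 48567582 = 81685484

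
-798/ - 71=798/71 = 11.24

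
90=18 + 72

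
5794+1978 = 7772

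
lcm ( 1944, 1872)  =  50544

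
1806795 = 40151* 45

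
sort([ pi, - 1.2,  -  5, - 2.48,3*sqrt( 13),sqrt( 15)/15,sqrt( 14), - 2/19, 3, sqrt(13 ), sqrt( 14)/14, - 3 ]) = [ - 5, - 3, - 2.48, - 1.2,- 2/19, sqrt ( 15 )/15,sqrt( 14 )/14, 3, pi,sqrt( 13),sqrt(14), 3 *sqrt( 13)] 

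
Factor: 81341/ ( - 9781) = -13^1 * 6257^1*9781^(  -  1) 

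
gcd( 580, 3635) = 5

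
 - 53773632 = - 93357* 576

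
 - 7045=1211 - 8256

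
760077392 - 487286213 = 272791179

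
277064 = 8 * 34633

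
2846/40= 1423/20 = 71.15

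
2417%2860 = 2417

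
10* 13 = 130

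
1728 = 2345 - 617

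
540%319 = 221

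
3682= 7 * 526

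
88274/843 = 104 + 602/843 = 104.71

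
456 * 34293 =15637608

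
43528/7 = 6218 + 2/7 = 6218.29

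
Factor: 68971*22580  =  2^2 * 5^1 * 7^1*59^1*167^1* 1129^1 = 1557365180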